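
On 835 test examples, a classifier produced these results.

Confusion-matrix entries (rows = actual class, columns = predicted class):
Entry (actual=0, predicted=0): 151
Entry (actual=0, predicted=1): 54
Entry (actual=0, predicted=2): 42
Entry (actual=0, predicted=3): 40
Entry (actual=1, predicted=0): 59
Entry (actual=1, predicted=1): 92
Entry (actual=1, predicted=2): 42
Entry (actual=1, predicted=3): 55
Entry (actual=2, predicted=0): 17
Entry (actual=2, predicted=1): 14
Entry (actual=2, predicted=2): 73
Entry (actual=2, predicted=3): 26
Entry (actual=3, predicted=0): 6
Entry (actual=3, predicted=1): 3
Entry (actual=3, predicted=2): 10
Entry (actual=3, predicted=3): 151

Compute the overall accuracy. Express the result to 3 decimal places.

0.559

Accuracy = trace / total = (151+92+73+151=467) / 835 = 467/835 = 0.559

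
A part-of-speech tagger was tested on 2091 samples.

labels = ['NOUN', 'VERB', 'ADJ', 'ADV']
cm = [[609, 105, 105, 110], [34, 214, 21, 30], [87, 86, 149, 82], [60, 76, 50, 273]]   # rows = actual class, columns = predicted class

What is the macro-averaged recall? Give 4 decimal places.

0.5837

Per-class recall (TP/(TP+FN)):
  NOUN: TP=609, FN=105+105+110=320 → 609/929 = 0.65554
  VERB: TP=214, FN=34+21+30=85 → 214/299 = 0.71572
  ADJ: TP=149, FN=87+86+82=255 → 149/404 = 0.36881
  ADV: TP=273, FN=60+76+50=186 → 273/459 = 0.59477
Macro-recall = mean = (0.65554 + 0.71572 + 0.36881 + 0.59477) / 4 = 0.5837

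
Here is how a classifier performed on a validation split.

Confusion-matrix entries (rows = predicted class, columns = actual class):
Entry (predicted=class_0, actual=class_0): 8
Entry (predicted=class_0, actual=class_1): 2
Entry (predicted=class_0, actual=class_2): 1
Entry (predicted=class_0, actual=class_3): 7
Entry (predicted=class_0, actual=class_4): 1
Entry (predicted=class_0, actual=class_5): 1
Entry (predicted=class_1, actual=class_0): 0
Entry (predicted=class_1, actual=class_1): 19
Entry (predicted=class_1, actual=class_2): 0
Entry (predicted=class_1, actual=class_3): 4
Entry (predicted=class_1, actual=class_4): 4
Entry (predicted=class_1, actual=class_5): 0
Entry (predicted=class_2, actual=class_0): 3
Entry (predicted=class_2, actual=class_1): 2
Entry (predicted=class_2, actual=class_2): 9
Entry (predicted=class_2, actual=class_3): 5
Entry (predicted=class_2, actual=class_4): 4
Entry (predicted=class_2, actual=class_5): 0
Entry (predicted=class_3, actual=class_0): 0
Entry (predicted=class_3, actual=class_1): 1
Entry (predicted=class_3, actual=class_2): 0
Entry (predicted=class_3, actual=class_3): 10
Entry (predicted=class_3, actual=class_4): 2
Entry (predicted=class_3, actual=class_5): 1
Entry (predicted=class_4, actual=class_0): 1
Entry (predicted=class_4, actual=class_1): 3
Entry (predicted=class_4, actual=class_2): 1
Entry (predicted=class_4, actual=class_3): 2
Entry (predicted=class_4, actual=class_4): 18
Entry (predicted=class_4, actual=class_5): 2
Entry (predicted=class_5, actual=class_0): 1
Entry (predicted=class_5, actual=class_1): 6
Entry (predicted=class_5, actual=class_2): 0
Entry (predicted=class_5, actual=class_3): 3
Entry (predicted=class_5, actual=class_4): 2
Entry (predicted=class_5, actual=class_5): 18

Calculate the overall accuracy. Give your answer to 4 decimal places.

0.5816

Accuracy = trace / total = (8+19+9+10+18+18=82) / 141 = 82/141 = 0.5816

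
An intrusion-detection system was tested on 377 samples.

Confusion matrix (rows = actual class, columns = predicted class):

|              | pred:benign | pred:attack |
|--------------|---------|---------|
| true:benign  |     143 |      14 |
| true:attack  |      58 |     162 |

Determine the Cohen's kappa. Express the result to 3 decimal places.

Observed agreement pₒ = trace/N = 305/377 = 0.8090
Expected agreement pₑ = Σ (rowᵢ·colᵢ)/N² = (157·201 + 220·176)/377² = 0.4945
κ = (pₒ − pₑ)/(1 − pₑ) = (0.8090 − 0.4945)/(1 − 0.4945) = 0.622

0.622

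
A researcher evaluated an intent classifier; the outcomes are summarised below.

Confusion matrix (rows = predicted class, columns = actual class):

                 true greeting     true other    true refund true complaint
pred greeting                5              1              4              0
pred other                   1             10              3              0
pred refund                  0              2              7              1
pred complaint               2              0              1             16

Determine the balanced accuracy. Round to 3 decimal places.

Balanced accuracy = mean of per-class recall.
  greeting: recall = 5/8 = 0.6250
  other: recall = 10/13 = 0.7692
  refund: recall = 7/15 = 0.4667
  complaint: recall = 16/17 = 0.9412
Mean = (0.6250 + 0.7692 + 0.4667 + 0.9412) / 4 = 0.701

0.701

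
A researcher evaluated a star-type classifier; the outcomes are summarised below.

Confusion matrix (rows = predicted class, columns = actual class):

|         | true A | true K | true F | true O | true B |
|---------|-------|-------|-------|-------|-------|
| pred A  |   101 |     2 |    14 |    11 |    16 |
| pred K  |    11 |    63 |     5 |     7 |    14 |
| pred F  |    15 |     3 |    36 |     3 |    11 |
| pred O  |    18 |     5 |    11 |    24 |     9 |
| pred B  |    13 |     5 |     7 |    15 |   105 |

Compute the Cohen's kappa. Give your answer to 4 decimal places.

Observed agreement pₒ = trace/N = 329/524 = 0.62786
Expected agreement pₑ = Σ (rowᵢ·colᵢ)/N² = (158·144 + 78·100 + 73·68 + 60·67 + 155·145)/524² = 0.22584
κ = (pₒ − pₑ)/(1 − pₑ) = (0.62786 − 0.22584)/(1 − 0.22584) = 0.5193

0.5193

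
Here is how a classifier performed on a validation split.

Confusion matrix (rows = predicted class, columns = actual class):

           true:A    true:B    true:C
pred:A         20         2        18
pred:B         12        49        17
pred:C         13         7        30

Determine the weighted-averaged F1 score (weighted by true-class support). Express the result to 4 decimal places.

0.5767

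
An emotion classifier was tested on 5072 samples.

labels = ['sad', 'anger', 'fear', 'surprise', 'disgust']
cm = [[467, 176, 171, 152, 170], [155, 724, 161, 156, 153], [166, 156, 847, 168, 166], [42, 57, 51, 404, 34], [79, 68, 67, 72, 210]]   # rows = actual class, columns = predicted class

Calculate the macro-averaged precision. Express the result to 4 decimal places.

0.4981

Per-class precision (TP/(TP+FP)):
  sad: TP=467, FP=155+166+42+79=442 → 467/909 = 0.51375
  anger: TP=724, FP=176+156+57+68=457 → 724/1181 = 0.61304
  fear: TP=847, FP=171+161+51+67=450 → 847/1297 = 0.65305
  surprise: TP=404, FP=152+156+168+72=548 → 404/952 = 0.42437
  disgust: TP=210, FP=170+153+166+34=523 → 210/733 = 0.28649
Macro-precision = mean = (0.51375 + 0.61304 + 0.65305 + 0.42437 + 0.28649) / 5 = 0.4981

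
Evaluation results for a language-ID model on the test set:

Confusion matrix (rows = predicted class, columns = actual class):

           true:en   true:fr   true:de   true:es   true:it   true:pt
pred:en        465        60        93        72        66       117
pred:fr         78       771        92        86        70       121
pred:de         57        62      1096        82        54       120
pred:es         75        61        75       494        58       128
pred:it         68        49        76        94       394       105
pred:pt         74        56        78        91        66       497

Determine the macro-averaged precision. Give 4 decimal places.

0.5905

Per-class precision (TP/(TP+FP)):
  en: TP=465, FP=60+93+72+66+117=408 → 465/873 = 0.53265
  fr: TP=771, FP=78+92+86+70+121=447 → 771/1218 = 0.63300
  de: TP=1096, FP=57+62+82+54+120=375 → 1096/1471 = 0.74507
  es: TP=494, FP=75+61+75+58+128=397 → 494/891 = 0.55443
  it: TP=394, FP=68+49+76+94+105=392 → 394/786 = 0.50127
  pt: TP=497, FP=74+56+78+91+66=365 → 497/862 = 0.57657
Macro-precision = mean = (0.53265 + 0.63300 + 0.74507 + 0.55443 + 0.50127 + 0.57657) / 6 = 0.5905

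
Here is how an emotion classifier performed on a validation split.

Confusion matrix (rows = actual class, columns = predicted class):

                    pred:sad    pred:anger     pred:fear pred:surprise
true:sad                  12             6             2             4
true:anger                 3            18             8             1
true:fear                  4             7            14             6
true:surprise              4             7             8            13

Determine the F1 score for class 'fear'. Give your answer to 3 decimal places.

Treat 'fear' as positive and all other classes as negative.
F1 score = 2·TP/(2·TP+FP+FN).
fear: TP=14, FP=2+8+8=18, FN=4+7+6=17 → 28/63 = 0.4444

0.444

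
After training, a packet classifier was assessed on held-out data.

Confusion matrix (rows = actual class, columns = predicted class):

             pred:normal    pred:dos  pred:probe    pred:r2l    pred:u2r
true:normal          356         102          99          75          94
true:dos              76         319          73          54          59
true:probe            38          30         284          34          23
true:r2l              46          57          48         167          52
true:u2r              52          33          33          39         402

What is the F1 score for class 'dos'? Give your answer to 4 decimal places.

0.5686

One-vs-rest for 'dos': TP = diagonal; FP = other classes predicted 'dos'; FN = 'dos' predicted as other.
F1 score = 2·TP/(2·TP+FP+FN).
dos: TP=319, FP=102+30+57+33=222, FN=76+73+54+59=262 → 638/1122 = 0.56863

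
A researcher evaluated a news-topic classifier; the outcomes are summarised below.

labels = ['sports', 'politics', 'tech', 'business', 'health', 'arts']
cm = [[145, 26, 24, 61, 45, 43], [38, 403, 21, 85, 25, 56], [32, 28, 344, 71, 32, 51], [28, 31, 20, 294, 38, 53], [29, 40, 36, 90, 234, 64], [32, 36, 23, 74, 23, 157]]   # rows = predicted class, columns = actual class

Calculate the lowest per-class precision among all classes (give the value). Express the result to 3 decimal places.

Per-class precision (TP/(TP+FP)):
  sports: TP=145, FP=26+24+61+45+43=199 → 145/344 = 0.4215
  politics: TP=403, FP=38+21+85+25+56=225 → 403/628 = 0.6417
  tech: TP=344, FP=32+28+71+32+51=214 → 344/558 = 0.6165
  business: TP=294, FP=28+31+20+38+53=170 → 294/464 = 0.6336
  health: TP=234, FP=29+40+36+90+64=259 → 234/493 = 0.4746
  arts: TP=157, FP=32+36+23+74+23=188 → 157/345 = 0.4551
Lowest is class 'sports' with precision = 0.422.

0.422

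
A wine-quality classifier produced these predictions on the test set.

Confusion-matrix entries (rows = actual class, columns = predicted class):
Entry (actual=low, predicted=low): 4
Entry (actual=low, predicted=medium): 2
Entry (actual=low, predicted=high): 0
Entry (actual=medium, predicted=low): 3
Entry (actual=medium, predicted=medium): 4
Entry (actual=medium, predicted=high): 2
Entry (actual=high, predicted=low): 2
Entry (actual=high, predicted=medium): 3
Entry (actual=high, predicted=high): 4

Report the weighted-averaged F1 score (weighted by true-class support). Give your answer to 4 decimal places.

Per-class F1 score (2·TP/(2·TP+FP+FN)):
  low: TP=4, FP=3+2=5, FN=2+0=2 → 8/15 = 0.53333
  medium: TP=4, FP=2+3=5, FN=3+2=5 → 8/18 = 0.44444
  high: TP=4, FP=0+2=2, FN=2+3=5 → 8/15 = 0.53333
Weighted-F1 score = Σ (supportᵢ/N)·F1 scoreᵢ with N=24: (6/24)·0.53333 + (9/24)·0.44444 + (9/24)·0.53333 = 0.5000

0.5000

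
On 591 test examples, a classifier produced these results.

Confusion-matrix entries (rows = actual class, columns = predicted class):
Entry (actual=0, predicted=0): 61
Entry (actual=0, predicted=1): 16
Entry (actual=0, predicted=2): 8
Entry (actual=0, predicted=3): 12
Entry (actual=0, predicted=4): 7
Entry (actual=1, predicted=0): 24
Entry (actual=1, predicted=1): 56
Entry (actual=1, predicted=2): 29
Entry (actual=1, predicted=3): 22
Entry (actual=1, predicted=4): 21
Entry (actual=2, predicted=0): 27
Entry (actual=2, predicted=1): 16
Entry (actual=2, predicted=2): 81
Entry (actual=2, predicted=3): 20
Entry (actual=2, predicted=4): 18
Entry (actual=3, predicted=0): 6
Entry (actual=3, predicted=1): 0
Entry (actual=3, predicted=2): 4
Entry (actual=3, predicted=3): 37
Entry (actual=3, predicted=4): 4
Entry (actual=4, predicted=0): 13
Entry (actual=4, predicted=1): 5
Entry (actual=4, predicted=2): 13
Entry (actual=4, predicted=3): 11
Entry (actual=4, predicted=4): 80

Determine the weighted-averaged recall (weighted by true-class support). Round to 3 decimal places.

Per-class recall (TP/(TP+FN)):
  0: TP=61, FN=16+8+12+7=43 → 61/104 = 0.5865
  1: TP=56, FN=24+29+22+21=96 → 56/152 = 0.3684
  2: TP=81, FN=27+16+20+18=81 → 81/162 = 0.5000
  3: TP=37, FN=6+0+4+4=14 → 37/51 = 0.7255
  4: TP=80, FN=13+5+13+11=42 → 80/122 = 0.6557
Weighted-recall = Σ (supportᵢ/N)·recallᵢ with N=591: (104/591)·0.5865 + (152/591)·0.3684 + (162/591)·0.5000 + (51/591)·0.7255 + (122/591)·0.6557 = 0.533

0.533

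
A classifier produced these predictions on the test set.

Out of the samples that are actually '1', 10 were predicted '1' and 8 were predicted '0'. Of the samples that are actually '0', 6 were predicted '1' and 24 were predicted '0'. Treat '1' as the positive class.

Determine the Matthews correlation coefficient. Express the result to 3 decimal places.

0.365

MCC = (TP·TN − FP·FN) / √((TP+FP)(TP+FN)(TN+FP)(TN+FN))
Numerator = 10·24 − 6·8 = 192
Denominator = √(16·18·30·32) = √276480 = 525.8137
MCC = 192 / 525.8137 = 0.365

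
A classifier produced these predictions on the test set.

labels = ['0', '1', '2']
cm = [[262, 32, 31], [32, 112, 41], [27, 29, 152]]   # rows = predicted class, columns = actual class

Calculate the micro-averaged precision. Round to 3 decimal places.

Micro-averaging pools counts across classes: ΣTP=526, ΣFP=192, ΣFN=192.
Micro-precision = TP/(TP+FP) on pooled counts = 0.733 (equals overall accuracy in single-label multiclass).

0.733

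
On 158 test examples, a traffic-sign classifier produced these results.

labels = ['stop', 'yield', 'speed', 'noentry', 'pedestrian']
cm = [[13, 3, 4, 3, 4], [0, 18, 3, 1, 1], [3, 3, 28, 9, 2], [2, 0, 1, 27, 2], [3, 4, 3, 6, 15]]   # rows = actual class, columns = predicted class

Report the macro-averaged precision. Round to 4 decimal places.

Per-class precision (TP/(TP+FP)):
  stop: TP=13, FP=0+3+2+3=8 → 13/21 = 0.61905
  yield: TP=18, FP=3+3+0+4=10 → 18/28 = 0.64286
  speed: TP=28, FP=4+3+1+3=11 → 28/39 = 0.71795
  noentry: TP=27, FP=3+1+9+6=19 → 27/46 = 0.58696
  pedestrian: TP=15, FP=4+1+2+2=9 → 15/24 = 0.62500
Macro-precision = mean = (0.61905 + 0.64286 + 0.71795 + 0.58696 + 0.62500) / 5 = 0.6384

0.6384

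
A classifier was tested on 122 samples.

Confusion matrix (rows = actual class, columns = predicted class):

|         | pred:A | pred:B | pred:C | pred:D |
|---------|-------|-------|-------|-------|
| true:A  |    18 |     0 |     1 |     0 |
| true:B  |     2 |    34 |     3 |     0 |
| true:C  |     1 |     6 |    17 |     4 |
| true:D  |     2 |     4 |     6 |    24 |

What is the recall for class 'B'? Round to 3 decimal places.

0.872

recall = TP/(TP+FN).
B: TP=34, FN=2+3+0=5 → 34/39 = 0.8718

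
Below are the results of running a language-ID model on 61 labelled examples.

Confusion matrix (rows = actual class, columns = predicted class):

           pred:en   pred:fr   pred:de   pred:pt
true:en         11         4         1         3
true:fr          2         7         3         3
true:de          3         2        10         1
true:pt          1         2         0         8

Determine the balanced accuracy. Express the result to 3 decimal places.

Balanced accuracy = mean of per-class recall.
  en: recall = 11/19 = 0.5789
  fr: recall = 7/15 = 0.4667
  de: recall = 10/16 = 0.6250
  pt: recall = 8/11 = 0.7273
Mean = (0.5789 + 0.4667 + 0.6250 + 0.7273) / 4 = 0.599

0.599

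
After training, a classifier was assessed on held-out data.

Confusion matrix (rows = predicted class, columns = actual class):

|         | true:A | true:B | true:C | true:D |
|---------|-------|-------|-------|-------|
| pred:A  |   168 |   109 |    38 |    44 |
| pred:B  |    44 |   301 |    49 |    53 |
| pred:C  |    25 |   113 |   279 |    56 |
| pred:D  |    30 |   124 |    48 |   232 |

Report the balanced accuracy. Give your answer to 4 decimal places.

Balanced accuracy = mean of per-class recall.
  A: recall = 168/267 = 0.62921
  B: recall = 301/647 = 0.46522
  C: recall = 279/414 = 0.67391
  D: recall = 232/385 = 0.60260
Mean = (0.62921 + 0.46522 + 0.67391 + 0.60260) / 4 = 0.5927

0.5927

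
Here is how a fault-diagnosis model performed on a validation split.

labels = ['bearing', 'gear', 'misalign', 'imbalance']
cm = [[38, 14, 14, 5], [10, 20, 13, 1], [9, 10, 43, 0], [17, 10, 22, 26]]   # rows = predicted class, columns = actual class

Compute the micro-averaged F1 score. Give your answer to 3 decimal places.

0.504

Micro-averaging pools counts across classes: ΣTP=127, ΣFP=125, ΣFN=125.
Micro-F1 score = 2·TP/(2·TP+FP+FN) on pooled counts = 0.504 (equals overall accuracy in single-label multiclass).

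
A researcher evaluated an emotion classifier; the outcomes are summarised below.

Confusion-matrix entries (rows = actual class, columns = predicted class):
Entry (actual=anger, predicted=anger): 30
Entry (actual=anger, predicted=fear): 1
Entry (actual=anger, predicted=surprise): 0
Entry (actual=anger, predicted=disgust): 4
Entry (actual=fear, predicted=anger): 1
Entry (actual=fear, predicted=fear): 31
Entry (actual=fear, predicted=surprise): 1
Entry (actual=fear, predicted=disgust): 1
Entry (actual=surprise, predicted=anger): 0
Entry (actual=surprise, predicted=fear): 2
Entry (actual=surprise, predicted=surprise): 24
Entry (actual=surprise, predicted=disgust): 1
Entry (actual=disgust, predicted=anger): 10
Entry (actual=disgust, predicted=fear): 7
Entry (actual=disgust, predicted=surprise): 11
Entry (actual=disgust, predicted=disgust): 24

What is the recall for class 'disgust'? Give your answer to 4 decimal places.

Take TP from the diagonal, FP from the rest of the 'disgust' prediction marginal, FN from the rest of the 'disgust' actual marginal.
recall = TP/(TP+FN).
disgust: TP=24, FN=10+7+11=28 → 24/52 = 0.46154

0.4615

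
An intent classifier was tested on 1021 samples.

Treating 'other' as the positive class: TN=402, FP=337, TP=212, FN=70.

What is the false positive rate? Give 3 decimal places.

0.456

FPR = FP/(FP+TN) = 337/(337+402) = 0.456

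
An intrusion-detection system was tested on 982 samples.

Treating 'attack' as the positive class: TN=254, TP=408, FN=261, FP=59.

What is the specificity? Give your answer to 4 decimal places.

Specificity = TN/(TN+FP) = 254/(254+59) = 0.8115

0.8115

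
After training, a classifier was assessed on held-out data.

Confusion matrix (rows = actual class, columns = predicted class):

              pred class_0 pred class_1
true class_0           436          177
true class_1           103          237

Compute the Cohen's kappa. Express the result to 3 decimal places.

Observed agreement pₒ = trace/N = 673/953 = 0.7062
Expected agreement pₑ = Σ (rowᵢ·colᵢ)/N² = (613·539 + 340·414)/953² = 0.5188
κ = (pₒ − pₑ)/(1 − pₑ) = (0.7062 − 0.5188)/(1 − 0.5188) = 0.389

0.389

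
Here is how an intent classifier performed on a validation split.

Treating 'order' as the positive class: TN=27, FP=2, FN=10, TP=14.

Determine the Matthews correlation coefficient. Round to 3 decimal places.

MCC = (TP·TN − FP·FN) / √((TP+FP)(TP+FN)(TN+FP)(TN+FN))
Numerator = 14·27 − 2·10 = 358
Denominator = √(16·24·29·37) = √412032 = 641.8972
MCC = 358 / 641.8972 = 0.558

0.558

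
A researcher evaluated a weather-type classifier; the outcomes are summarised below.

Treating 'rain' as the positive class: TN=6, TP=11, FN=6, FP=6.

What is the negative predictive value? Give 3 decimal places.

0.500

NPV = TN/(TN+FN) = 6/(6+6) = 0.500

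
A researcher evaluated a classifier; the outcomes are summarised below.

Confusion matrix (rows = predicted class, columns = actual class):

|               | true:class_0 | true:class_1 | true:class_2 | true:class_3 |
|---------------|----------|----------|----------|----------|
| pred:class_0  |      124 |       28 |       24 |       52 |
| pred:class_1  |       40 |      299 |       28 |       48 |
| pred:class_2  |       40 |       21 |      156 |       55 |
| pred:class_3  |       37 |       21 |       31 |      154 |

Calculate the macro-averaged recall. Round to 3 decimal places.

0.619

Per-class recall (TP/(TP+FN)):
  class_0: TP=124, FN=40+40+37=117 → 124/241 = 0.5145
  class_1: TP=299, FN=28+21+21=70 → 299/369 = 0.8103
  class_2: TP=156, FN=24+28+31=83 → 156/239 = 0.6527
  class_3: TP=154, FN=52+48+55=155 → 154/309 = 0.4984
Macro-recall = mean = (0.5145 + 0.8103 + 0.6527 + 0.4984) / 4 = 0.619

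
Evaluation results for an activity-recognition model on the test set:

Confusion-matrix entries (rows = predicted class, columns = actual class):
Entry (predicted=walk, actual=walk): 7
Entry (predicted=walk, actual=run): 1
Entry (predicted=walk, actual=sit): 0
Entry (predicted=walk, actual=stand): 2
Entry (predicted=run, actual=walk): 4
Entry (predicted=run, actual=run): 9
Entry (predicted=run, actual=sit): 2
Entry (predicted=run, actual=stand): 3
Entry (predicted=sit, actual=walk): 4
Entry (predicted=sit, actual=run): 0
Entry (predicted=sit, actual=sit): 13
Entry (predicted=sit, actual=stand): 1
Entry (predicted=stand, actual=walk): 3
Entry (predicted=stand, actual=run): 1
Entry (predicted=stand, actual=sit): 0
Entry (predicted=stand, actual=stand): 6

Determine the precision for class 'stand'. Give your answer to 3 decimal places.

0.600

Take TP from the diagonal, FP from the rest of the 'stand' prediction marginal, FN from the rest of the 'stand' actual marginal.
precision = TP/(TP+FP).
stand: TP=6, FP=3+1+0=4 → 6/10 = 0.6000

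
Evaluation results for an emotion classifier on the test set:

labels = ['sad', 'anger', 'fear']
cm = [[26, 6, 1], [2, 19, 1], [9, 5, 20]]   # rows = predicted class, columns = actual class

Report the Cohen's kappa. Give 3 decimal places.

Observed agreement pₒ = trace/N = 65/89 = 0.7303
Expected agreement pₑ = Σ (rowᵢ·colᵢ)/N² = (37·33 + 30·22 + 22·34)/89² = 0.3319
κ = (pₒ − pₑ)/(1 − pₑ) = (0.7303 − 0.3319)/(1 − 0.3319) = 0.596

0.596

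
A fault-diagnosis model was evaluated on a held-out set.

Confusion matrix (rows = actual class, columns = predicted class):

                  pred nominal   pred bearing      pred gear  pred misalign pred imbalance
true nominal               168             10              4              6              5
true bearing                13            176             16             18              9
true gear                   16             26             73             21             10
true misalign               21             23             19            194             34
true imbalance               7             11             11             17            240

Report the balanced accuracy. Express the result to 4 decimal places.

0.7270

Balanced accuracy = mean of per-class recall.
  nominal: recall = 168/193 = 0.87047
  bearing: recall = 176/232 = 0.75862
  gear: recall = 73/146 = 0.50000
  misalign: recall = 194/291 = 0.66667
  imbalance: recall = 240/286 = 0.83916
Mean = (0.87047 + 0.75862 + 0.50000 + 0.66667 + 0.83916) / 5 = 0.7270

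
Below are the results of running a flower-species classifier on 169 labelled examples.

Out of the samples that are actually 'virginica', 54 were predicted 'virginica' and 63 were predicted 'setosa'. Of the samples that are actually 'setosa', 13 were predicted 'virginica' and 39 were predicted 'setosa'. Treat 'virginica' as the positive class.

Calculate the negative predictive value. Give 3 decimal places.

0.382

NPV = TN/(TN+FN) = 39/(39+63) = 0.382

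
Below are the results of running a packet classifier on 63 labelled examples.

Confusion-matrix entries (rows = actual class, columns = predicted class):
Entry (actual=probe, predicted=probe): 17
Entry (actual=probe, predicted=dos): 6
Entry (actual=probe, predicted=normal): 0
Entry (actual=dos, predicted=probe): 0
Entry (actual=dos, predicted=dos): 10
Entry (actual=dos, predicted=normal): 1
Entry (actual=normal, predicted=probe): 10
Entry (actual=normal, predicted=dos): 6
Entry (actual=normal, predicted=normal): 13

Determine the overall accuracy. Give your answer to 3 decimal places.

Accuracy = trace / total = (17+10+13=40) / 63 = 40/63 = 0.635

0.635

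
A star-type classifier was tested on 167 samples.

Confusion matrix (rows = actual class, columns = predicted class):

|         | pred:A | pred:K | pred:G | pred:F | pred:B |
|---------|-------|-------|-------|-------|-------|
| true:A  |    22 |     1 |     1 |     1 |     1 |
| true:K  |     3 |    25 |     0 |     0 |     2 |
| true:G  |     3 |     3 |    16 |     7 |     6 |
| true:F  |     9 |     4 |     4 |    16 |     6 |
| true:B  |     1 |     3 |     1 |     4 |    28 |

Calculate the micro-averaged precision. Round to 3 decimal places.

Micro-averaging pools counts across classes: ΣTP=107, ΣFP=60, ΣFN=60.
Micro-precision = TP/(TP+FP) on pooled counts = 0.641 (equals overall accuracy in single-label multiclass).

0.641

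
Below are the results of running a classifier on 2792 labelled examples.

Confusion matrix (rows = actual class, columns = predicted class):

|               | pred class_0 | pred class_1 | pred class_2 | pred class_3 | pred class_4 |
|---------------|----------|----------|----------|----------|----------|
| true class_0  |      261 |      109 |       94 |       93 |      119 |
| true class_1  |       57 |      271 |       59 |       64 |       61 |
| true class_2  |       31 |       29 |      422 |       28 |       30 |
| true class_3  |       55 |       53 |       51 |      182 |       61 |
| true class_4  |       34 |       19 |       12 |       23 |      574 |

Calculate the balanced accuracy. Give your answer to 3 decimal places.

0.603

Balanced accuracy = mean of per-class recall.
  class_0: recall = 261/676 = 0.3861
  class_1: recall = 271/512 = 0.5293
  class_2: recall = 422/540 = 0.7815
  class_3: recall = 182/402 = 0.4527
  class_4: recall = 574/662 = 0.8671
Mean = (0.3861 + 0.5293 + 0.7815 + 0.4527 + 0.8671) / 5 = 0.603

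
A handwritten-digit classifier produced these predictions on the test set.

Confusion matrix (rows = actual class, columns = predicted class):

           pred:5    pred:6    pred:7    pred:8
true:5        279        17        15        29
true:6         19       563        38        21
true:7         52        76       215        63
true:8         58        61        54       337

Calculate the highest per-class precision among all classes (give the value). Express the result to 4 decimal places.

Per-class precision (TP/(TP+FP)):
  5: TP=279, FP=19+52+58=129 → 279/408 = 0.68382
  6: TP=563, FP=17+76+61=154 → 563/717 = 0.78522
  7: TP=215, FP=15+38+54=107 → 215/322 = 0.66770
  8: TP=337, FP=29+21+63=113 → 337/450 = 0.74889
Highest is class '6' with precision = 0.7852.

0.7852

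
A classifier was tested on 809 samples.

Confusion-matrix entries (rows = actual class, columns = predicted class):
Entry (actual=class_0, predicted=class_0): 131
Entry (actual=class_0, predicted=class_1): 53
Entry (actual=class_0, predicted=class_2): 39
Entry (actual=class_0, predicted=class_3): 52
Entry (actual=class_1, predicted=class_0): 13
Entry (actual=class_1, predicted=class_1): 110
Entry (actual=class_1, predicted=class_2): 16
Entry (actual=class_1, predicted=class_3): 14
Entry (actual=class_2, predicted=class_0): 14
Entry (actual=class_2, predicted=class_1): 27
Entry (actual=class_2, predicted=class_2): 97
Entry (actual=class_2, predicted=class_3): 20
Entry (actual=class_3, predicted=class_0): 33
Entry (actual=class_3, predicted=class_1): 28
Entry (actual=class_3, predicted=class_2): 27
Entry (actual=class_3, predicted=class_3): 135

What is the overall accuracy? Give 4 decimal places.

Accuracy = trace / total = (131+110+97+135=473) / 809 = 473/809 = 0.5847

0.5847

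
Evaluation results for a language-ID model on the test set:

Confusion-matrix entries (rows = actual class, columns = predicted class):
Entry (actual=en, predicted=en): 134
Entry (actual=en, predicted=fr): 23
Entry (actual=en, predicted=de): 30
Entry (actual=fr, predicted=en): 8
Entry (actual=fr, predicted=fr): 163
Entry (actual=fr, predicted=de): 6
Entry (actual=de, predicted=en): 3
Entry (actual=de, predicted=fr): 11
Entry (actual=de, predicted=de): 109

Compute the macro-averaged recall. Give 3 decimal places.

0.841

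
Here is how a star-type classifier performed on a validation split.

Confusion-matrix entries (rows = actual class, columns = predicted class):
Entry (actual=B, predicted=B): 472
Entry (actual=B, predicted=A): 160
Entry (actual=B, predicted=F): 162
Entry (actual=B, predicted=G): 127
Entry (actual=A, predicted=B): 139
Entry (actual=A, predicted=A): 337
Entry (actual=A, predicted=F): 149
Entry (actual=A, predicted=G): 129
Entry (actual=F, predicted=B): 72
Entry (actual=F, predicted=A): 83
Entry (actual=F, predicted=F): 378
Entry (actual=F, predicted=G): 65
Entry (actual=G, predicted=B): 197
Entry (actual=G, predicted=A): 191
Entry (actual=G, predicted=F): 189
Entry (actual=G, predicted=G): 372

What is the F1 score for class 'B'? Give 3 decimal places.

0.524

Take TP from the diagonal, FP from the rest of the 'B' prediction marginal, FN from the rest of the 'B' actual marginal.
F1 score = 2·TP/(2·TP+FP+FN).
B: TP=472, FP=139+72+197=408, FN=160+162+127=449 → 944/1801 = 0.5242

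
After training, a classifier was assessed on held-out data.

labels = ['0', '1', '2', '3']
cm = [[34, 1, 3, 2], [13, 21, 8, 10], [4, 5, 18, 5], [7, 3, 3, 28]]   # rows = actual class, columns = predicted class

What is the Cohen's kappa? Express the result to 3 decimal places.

0.484

Observed agreement pₒ = trace/N = 101/165 = 0.6121
Expected agreement pₑ = Σ (rowᵢ·colᵢ)/N² = (40·58 + 52·30 + 32·32 + 41·45)/165² = 0.2479
κ = (pₒ − pₑ)/(1 − pₑ) = (0.6121 − 0.2479)/(1 − 0.2479) = 0.484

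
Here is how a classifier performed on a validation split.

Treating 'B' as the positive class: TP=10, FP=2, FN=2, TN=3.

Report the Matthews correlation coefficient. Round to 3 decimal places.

0.433

MCC = (TP·TN − FP·FN) / √((TP+FP)(TP+FN)(TN+FP)(TN+FN))
Numerator = 10·3 − 2·2 = 26
Denominator = √(12·12·5·5) = √3600 = 60.0000
MCC = 26 / 60.0000 = 0.433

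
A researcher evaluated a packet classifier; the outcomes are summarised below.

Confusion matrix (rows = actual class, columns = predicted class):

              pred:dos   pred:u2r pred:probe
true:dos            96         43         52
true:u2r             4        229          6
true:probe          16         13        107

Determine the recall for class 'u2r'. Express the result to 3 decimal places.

One-vs-rest for 'u2r': TP = diagonal; FP = other classes predicted 'u2r'; FN = 'u2r' predicted as other.
recall = TP/(TP+FN).
u2r: TP=229, FN=4+6=10 → 229/239 = 0.9582

0.958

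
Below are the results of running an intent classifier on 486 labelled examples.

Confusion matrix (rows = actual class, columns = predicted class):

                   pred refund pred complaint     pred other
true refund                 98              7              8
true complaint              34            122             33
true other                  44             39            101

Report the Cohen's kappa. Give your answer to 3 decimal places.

0.494

Observed agreement pₒ = trace/N = 321/486 = 0.6605
Expected agreement pₑ = Σ (rowᵢ·colᵢ)/N² = (113·176 + 189·168 + 184·142)/486² = 0.3293
κ = (pₒ − pₑ)/(1 − pₑ) = (0.6605 − 0.3293)/(1 − 0.3293) = 0.494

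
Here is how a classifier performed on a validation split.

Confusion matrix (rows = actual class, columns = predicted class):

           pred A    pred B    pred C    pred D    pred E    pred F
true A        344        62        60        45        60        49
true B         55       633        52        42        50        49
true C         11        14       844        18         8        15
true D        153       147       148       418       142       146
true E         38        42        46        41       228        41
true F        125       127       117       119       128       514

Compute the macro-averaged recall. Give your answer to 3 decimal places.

Per-class recall (TP/(TP+FN)):
  A: TP=344, FN=62+60+45+60+49=276 → 344/620 = 0.5548
  B: TP=633, FN=55+52+42+50+49=248 → 633/881 = 0.7185
  C: TP=844, FN=11+14+18+8+15=66 → 844/910 = 0.9275
  D: TP=418, FN=153+147+148+142+146=736 → 418/1154 = 0.3622
  E: TP=228, FN=38+42+46+41+41=208 → 228/436 = 0.5229
  F: TP=514, FN=125+127+117+119+128=616 → 514/1130 = 0.4549
Macro-recall = mean = (0.5548 + 0.7185 + 0.9275 + 0.3622 + 0.5229 + 0.4549) / 6 = 0.590

0.590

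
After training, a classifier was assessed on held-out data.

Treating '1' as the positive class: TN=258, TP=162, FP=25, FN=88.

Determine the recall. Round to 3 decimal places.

0.648

Recall = TP/(TP+FN) = 162/(162+88) = 162/250 = 0.648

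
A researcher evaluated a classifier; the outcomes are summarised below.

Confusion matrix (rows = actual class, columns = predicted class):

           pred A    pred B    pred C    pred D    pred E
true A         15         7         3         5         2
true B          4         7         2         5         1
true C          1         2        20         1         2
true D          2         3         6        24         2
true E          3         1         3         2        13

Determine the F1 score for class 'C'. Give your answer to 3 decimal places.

0.667

Treat 'C' as positive and all other classes as negative.
F1 score = 2·TP/(2·TP+FP+FN).
C: TP=20, FP=3+2+6+3=14, FN=1+2+1+2=6 → 40/60 = 0.6667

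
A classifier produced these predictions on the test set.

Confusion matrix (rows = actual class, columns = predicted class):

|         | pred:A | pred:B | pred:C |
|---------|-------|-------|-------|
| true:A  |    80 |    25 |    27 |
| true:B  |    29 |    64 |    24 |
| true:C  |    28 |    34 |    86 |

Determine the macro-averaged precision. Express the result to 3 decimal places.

Per-class precision (TP/(TP+FP)):
  A: TP=80, FP=29+28=57 → 80/137 = 0.5839
  B: TP=64, FP=25+34=59 → 64/123 = 0.5203
  C: TP=86, FP=27+24=51 → 86/137 = 0.6277
Macro-precision = mean = (0.5839 + 0.5203 + 0.6277) / 3 = 0.577

0.577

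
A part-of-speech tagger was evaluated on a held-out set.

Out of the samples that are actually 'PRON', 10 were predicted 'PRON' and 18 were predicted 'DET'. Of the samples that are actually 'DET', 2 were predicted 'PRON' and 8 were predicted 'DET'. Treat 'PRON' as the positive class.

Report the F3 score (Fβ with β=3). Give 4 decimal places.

0.3788

Fβ = (1+β²)·TP / ((1+β²)·TP + β²·FN + FP), with β²=9
= 10·10 / (10·10 + 9·18 + 2) = 0.3788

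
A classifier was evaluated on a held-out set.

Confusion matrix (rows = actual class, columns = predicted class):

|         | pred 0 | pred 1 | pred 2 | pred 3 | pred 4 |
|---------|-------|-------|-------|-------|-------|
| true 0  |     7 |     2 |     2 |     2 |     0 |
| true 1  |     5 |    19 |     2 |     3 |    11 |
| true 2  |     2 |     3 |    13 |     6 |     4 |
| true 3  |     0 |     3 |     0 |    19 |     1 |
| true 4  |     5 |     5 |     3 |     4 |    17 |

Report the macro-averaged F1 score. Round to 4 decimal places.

Per-class F1 score (2·TP/(2·TP+FP+FN)):
  0: TP=7, FP=5+2+0+5=12, FN=2+2+2+0=6 → 14/32 = 0.43750
  1: TP=19, FP=2+3+3+5=13, FN=5+2+3+11=21 → 38/72 = 0.52778
  2: TP=13, FP=2+2+0+3=7, FN=2+3+6+4=15 → 26/48 = 0.54167
  3: TP=19, FP=2+3+6+4=15, FN=0+3+0+1=4 → 38/57 = 0.66667
  4: TP=17, FP=0+11+4+1=16, FN=5+5+3+4=17 → 34/67 = 0.50746
Macro-F1 score = mean = (0.43750 + 0.52778 + 0.54167 + 0.66667 + 0.50746) / 5 = 0.5362

0.5362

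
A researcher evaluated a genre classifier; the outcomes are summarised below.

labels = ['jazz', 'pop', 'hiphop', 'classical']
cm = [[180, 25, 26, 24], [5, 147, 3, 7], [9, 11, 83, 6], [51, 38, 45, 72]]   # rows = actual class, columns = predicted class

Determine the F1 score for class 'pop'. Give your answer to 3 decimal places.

Take TP from the diagonal, FP from the rest of the 'pop' prediction marginal, FN from the rest of the 'pop' actual marginal.
F1 score = 2·TP/(2·TP+FP+FN).
pop: TP=147, FP=25+11+38=74, FN=5+3+7=15 → 294/383 = 0.7676

0.768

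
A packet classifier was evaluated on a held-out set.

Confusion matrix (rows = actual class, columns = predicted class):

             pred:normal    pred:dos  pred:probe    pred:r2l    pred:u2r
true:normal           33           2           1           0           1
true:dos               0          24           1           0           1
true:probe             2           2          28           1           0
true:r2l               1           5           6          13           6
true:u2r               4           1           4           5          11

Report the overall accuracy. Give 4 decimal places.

0.7171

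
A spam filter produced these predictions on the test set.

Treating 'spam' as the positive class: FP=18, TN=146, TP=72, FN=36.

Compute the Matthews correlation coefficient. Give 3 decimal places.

0.579

MCC = (TP·TN − FP·FN) / √((TP+FP)(TP+FN)(TN+FP)(TN+FN))
Numerator = 72·146 − 18·36 = 9864
Denominator = √(90·108·164·182) = √290122560 = 17032.9845
MCC = 9864 / 17032.9845 = 0.579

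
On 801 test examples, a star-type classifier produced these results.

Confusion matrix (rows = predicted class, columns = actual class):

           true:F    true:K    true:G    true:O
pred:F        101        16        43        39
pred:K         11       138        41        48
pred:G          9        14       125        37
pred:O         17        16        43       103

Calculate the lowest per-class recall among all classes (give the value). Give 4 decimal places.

0.4537

Per-class recall (TP/(TP+FN)):
  F: TP=101, FN=11+9+17=37 → 101/138 = 0.73188
  K: TP=138, FN=16+14+16=46 → 138/184 = 0.75000
  G: TP=125, FN=43+41+43=127 → 125/252 = 0.49603
  O: TP=103, FN=39+48+37=124 → 103/227 = 0.45374
Lowest is class 'O' with recall = 0.4537.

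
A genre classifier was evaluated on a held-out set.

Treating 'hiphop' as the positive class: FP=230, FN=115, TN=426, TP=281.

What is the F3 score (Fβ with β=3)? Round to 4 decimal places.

0.6896

Fβ = (1+β²)·TP / ((1+β²)·TP + β²·FN + FP), with β²=9
= 10·281 / (10·281 + 9·115 + 230) = 0.6896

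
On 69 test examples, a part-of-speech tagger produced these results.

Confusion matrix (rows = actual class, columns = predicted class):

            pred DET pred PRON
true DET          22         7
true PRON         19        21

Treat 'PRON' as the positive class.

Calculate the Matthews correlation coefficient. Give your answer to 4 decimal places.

0.2851

MCC = (TP·TN − FP·FN) / √((TP+FP)(TP+FN)(TN+FP)(TN+FN))
Numerator = 21·22 − 7·19 = 329
Denominator = √(28·40·29·41) = √1331680 = 1153.9844
MCC = 329 / 1153.9844 = 0.2851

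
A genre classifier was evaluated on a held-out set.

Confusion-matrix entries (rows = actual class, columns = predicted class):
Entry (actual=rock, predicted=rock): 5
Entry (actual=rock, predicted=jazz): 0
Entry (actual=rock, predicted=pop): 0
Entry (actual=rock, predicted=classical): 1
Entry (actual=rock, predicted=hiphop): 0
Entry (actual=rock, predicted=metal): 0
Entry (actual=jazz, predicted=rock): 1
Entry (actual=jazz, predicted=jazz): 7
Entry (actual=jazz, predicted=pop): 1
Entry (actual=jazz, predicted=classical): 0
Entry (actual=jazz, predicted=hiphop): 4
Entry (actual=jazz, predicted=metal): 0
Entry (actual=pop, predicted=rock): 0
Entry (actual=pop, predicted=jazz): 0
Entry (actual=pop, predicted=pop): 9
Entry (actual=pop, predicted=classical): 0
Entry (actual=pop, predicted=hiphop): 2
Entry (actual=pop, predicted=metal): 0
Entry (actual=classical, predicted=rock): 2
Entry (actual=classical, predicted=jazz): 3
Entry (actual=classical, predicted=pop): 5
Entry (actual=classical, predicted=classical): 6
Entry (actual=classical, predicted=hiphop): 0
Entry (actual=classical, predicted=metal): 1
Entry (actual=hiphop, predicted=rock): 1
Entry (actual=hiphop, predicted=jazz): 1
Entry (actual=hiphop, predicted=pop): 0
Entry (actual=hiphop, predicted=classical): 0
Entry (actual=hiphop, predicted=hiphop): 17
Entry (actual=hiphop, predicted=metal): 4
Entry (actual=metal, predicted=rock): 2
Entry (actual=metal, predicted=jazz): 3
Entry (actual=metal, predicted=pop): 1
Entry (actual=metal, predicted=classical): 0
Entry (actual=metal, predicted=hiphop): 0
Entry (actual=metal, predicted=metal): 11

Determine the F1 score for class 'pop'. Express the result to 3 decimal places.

Take TP from the diagonal, FP from the rest of the 'pop' prediction marginal, FN from the rest of the 'pop' actual marginal.
F1 score = 2·TP/(2·TP+FP+FN).
pop: TP=9, FP=0+1+5+0+1=7, FN=0+0+0+2+0=2 → 18/27 = 0.6667

0.667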